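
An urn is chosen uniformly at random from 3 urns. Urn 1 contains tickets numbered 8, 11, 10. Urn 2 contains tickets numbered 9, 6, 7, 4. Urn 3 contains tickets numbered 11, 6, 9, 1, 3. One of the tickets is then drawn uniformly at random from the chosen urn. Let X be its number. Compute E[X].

E[X | urn 1] = (8+11+10)/3 = 29/3.
E[X | urn 2] = (9+6+7+4)/4 = 13/2.
E[X | urn 3] = (11+6+9+1+3)/5 = 6.
E[X] = (1/3)·(29/3) + (1/3)·(13/2) + (1/3)·(6) = 133/18.

133/18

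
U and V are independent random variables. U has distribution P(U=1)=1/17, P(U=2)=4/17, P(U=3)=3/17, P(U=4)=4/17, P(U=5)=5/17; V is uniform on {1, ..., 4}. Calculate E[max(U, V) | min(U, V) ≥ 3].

103/24

P(min(U, V) ≥ 3) = 6/17.
Summing max(U,V)·P(x,y) over outcomes with min(U, V) ≥ 3 gives 103/68.
E[max(U, V) | min(U, V) ≥ 3] = (103/68) / (6/17) = 103/24.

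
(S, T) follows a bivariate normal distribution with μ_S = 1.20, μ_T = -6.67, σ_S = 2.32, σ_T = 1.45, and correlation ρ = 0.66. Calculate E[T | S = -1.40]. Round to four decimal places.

The regression of T on S has slope ρ·σ_T/σ_S and passes through (μ_S, μ_T).
E[T | S=-1.40] = -6.67 + (0.66)·(1.45/2.32)·(-1.40 − (1.20)) = -6.67 + (0.4125)·(-2.6) = -7.7425.

-7.7425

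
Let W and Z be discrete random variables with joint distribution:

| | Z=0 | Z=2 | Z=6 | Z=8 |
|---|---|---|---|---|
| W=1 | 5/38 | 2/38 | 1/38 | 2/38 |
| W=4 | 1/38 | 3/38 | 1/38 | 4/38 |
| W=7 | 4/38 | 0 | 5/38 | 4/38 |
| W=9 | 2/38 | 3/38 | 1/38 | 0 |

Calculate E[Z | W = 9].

2

P(W = 9) = 3/19.
Σ Z·P over the event = 0·(2/38) + 2·(3/38) + 6·(1/38) = 6/19.
E[Z | W = 9] = (6/19) / (3/19) = 2.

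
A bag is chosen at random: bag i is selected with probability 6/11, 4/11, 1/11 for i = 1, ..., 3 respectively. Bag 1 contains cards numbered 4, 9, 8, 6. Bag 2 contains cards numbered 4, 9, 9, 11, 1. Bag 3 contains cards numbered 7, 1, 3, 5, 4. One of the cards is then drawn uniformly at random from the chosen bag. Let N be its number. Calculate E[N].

E[N | bag 1] = (4+9+8+6)/4 = 27/4.
E[N | bag 2] = (4+9+9+11+1)/5 = 34/5.
E[N | bag 3] = (7+1+3+5+4)/5 = 4.
By the law of total expectation,
E[N] = (6/11)·(27/4) + (4/11)·(34/5) + (1/11)·(4) = 717/110.

717/110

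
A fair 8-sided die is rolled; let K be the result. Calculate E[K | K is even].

Given K is even, K is equally likely to be any of {2, 4, 6, 8}.
E[K | K is even] = (2 + 4 + 6 + 8) / 4 = 5.

5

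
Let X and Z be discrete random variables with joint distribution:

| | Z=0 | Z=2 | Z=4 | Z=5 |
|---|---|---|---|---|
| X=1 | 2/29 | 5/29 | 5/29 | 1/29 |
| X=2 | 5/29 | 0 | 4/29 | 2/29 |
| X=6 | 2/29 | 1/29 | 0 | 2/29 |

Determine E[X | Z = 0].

P(Z = 0) = 9/29.
Summing X·P(X=x,Z=y) over the conditioning event gives 24/29.
E[X | Z = 0] = (24/29) / (9/29) = 8/3.

8/3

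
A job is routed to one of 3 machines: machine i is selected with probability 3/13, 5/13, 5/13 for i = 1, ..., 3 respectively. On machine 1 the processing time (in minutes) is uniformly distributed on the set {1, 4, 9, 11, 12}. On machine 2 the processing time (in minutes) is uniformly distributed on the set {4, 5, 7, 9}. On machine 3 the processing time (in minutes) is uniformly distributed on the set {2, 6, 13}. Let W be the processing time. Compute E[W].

E[W | machine 1] = (1+4+9+11+12)/5 = 37/5.
E[W | machine 2] = (4+5+7+9)/4 = 25/4.
E[W | machine 3] = (2+6+13)/3 = 7.
E[W] = (3/13)·(37/5) + (5/13)·(25/4) + (5/13)·(7) = 1769/260.

1769/260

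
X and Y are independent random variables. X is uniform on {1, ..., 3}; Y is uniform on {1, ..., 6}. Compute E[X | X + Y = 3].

P(X + Y = 3) = 1/9.
Summing X·P(x,y) over outcomes with X + Y = 3 gives 1/6.
E[X | X + Y = 3] = (1/6) / (1/9) = 3/2.

3/2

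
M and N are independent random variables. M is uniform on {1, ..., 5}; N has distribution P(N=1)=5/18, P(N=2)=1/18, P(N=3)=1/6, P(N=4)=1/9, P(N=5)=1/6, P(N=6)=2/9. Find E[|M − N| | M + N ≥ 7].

P(M + N ≥ 7) = 1/2.
Summing |M−N|·P(x,y) over outcomes with M + N ≥ 7 gives 47/45.
E[|M − N| | M + N ≥ 7] = (47/45) / (1/2) = 94/45.

94/45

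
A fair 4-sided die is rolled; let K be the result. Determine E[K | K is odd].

2

Given K is odd, K is equally likely to be any of {1, 3}.
E[K | K is odd] = (1 + 3) / 2 = 2.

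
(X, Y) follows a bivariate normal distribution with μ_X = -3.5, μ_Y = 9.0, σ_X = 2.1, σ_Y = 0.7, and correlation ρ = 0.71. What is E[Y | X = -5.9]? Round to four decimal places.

The regression of Y on X has slope ρ·σ_Y/σ_X and passes through (μ_X, μ_Y).
E[Y | X=-5.9] = 9.0 + (0.71)·(0.7/2.1)·(-5.9 − (-3.5)) = 9.0 + (0.23667)·(-2.4) = 8.4320.

8.4320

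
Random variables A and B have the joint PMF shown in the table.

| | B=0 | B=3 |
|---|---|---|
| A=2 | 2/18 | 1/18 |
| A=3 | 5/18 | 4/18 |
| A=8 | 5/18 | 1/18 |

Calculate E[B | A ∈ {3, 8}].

1

P(A ∈ {3, 8}) = 5/6.
Σ B·P over the event = 0·(5/18) + 3·(4/18) + 0·(5/18) + 3·(1/18) = 5/6.
E[B | A ∈ {3, 8}] = (5/6) / (5/6) = 1.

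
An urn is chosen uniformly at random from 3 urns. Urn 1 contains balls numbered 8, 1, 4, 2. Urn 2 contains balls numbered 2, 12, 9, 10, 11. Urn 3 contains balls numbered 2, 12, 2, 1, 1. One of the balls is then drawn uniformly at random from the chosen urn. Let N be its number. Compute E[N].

E[N | urn 1] = (8+1+4+2)/4 = 15/4.
E[N | urn 2] = (2+12+9+10+11)/5 = 44/5.
E[N | urn 3] = (2+12+2+1+1)/5 = 18/5.
By the law of total expectation,
E[N] = (1/3)·(15/4) + (1/3)·(44/5) + (1/3)·(18/5) = 323/60.

323/60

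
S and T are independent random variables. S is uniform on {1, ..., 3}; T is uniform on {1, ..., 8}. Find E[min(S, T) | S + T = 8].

Outcomes with S + T = 8: (1,7), (2,6), (3,5), each with probability 1/24.
E[min(S, T) | S + T = 8] = (1 + 2 + 3) / 3 = 2.

2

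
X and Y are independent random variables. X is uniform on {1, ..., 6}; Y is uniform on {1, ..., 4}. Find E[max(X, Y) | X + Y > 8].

Outcomes with X + Y > 8: (5,4), (6,3), (6,4), each with probability 1/24.
E[max(X, Y) | X + Y > 8] = (5 + 6 + 6) / 3 = 17/3.

17/3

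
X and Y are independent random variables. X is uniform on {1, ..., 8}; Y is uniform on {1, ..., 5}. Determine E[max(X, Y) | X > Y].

P(X > Y) = 5/8.
Summing max(X,Y)·P(x,y) over outcomes with X > Y gives 29/8.
E[max(X, Y) | X > Y] = (29/8) / (5/8) = 29/5.

29/5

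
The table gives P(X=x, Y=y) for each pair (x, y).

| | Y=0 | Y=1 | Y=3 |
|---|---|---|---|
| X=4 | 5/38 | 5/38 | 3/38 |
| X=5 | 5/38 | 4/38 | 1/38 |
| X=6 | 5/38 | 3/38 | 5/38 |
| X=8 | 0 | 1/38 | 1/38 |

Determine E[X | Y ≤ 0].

P(Y ≤ 0) = 15/38.
Σ X·P over the event = 4·(5/38) + 5·(5/38) + 6·(5/38) = 75/38.
E[X | Y ≤ 0] = (75/38) / (15/38) = 5.

5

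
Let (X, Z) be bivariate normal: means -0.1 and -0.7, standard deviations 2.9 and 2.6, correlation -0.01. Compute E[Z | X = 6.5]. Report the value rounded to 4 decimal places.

-0.7592

E[Z | X=x] = μ_Z + ρ(σ_Z/σ_X)(x − μ_X) for jointly normal variables.
E[Z | X=6.5] = -0.7 + (-0.01)·(2.6/2.9)·(6.5 − (-0.1)) = -0.7 + (-0.0089655)·(6.6) = -0.7592.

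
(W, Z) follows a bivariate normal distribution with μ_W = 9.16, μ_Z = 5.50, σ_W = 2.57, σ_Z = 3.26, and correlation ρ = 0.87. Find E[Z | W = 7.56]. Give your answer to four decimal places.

3.7343

E[Z | W=x] = μ_Z + ρ(σ_Z/σ_W)(x − μ_W) for jointly normal variables.
E[Z | W=7.56] = 5.50 + (0.87)·(3.26/2.57)·(7.56 − (9.16)) = 5.50 + (1.10358)·(-1.6) = 3.7343.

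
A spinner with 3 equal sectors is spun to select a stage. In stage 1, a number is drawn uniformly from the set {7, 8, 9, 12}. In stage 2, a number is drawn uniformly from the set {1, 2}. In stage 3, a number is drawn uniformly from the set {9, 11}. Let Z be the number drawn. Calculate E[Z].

E[Z | stage 1] = (7+8+9+12)/4 = 9.
E[Z | stage 2] = (1+2)/2 = 3/2.
E[Z | stage 3] = (9+11)/2 = 10.
E[Z] = (1/3)·(9) + (1/3)·(3/2) + (1/3)·(10) = 41/6.

41/6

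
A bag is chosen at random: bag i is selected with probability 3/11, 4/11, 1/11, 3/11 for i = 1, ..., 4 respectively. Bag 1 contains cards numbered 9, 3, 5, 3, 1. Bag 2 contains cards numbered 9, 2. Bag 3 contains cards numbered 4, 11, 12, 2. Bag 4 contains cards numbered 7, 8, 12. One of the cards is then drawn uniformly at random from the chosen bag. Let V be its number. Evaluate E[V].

E[V | bag 1] = (9+3+5+3+1)/5 = 21/5.
E[V | bag 2] = (9+2)/2 = 11/2.
E[V | bag 3] = (4+11+12+2)/4 = 29/4.
E[V | bag 4] = (7+8+12)/3 = 9.
E[V] = (3/11)·(21/5) + (4/11)·(11/2) + (1/11)·(29/4) + (3/11)·(9) = 1377/220.

1377/220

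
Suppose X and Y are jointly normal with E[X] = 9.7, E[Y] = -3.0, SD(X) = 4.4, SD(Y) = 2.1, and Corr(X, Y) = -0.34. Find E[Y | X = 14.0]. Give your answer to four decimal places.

The regression of Y on X has slope ρ·σ_Y/σ_X and passes through (μ_X, μ_Y).
E[Y | X=14.0] = -3.0 + (-0.34)·(2.1/4.4)·(14.0 − (9.7)) = -3.0 + (-0.16227)·(4.3) = -3.6978.

-3.6978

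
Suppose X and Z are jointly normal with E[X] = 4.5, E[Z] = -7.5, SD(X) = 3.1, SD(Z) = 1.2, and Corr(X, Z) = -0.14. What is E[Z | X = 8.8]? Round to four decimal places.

E[Z | X=x] = μ_Z + ρ(σ_Z/σ_X)(x − μ_X) for jointly normal variables.
E[Z | X=8.8] = -7.5 + (-0.14)·(1.2/3.1)·(8.8 − (4.5)) = -7.5 + (-0.054194)·(4.3) = -7.7330.

-7.7330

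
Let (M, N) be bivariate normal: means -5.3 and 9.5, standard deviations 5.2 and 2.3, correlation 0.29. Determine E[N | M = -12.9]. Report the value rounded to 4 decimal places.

8.5252

The regression of N on M has slope ρ·σ_N/σ_M and passes through (μ_M, μ_N).
E[N | M=-12.9] = 9.5 + (0.29)·(2.3/5.2)·(-12.9 − (-5.3)) = 9.5 + (0.128269)·(-7.6) = 8.5252.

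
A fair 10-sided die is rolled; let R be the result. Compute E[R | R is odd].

Given R is odd, R is equally likely to be any of {1, 3, 5, 7, 9}.
E[R | R is odd] = (1 + 3 + 5 + 7 + 9) / 5 = 5.

5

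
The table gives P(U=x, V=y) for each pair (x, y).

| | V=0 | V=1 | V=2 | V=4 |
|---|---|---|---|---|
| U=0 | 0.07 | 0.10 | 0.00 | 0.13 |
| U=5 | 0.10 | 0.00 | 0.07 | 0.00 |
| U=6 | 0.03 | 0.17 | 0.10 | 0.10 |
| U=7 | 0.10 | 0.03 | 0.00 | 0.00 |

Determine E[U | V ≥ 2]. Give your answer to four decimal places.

3.8750

P(V ≥ 2) = 0.40.
Σ U·P over the event = 0·(0.13) + 5·(0.07) + 6·(0.10) + 6·(0.10) = 1.55.
E[U | V ≥ 2] = (1.55) / (0.40) = 3.8750.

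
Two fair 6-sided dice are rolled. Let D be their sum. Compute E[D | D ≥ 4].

244/33

P(D ≥ 4) = 11/12.
E[D | D ≥ 4] = (61/9) / (11/12) = 244/33.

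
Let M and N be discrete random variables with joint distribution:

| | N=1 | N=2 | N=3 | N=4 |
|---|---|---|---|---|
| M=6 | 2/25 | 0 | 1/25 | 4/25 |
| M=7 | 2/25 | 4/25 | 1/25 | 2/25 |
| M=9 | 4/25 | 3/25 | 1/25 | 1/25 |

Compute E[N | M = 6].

3

P(M = 6) = 7/25.
Σ N·P over the event = 1·(2/25) + 3·(1/25) + 4·(4/25) = 21/25.
E[N | M = 6] = (21/25) / (7/25) = 3.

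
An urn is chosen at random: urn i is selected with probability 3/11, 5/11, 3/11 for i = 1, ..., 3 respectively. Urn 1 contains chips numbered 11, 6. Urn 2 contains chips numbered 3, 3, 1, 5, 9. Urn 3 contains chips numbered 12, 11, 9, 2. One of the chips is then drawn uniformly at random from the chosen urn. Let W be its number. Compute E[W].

72/11

E[W | urn 1] = (11+6)/2 = 17/2.
E[W | urn 2] = (3+3+1+5+9)/5 = 21/5.
E[W | urn 3] = (12+11+9+2)/4 = 17/2.
E[W] = (3/11)·(17/2) + (5/11)·(21/5) + (3/11)·(17/2) = 72/11.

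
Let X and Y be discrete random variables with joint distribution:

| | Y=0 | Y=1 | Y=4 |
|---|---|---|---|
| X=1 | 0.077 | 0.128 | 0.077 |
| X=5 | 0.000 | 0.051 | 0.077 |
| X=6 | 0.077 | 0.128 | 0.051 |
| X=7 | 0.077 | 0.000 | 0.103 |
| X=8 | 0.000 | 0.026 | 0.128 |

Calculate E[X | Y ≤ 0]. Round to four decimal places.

P(Y ≤ 0) = 0.231.
Σ X·P over the event = 1·(0.077) + 6·(0.077) + 7·(0.077) = 1.078.
E[X | Y ≤ 0] = (1.078) / (0.231) = 4.6667.

4.6667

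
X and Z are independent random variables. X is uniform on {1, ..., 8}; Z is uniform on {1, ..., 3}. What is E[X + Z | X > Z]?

P(X > Z) = 3/4.
Summing (X+Z)·P(x,y) over outcomes with X > Z gives 11/2.
E[X + Z | X > Z] = (11/2) / (3/4) = 22/3.

22/3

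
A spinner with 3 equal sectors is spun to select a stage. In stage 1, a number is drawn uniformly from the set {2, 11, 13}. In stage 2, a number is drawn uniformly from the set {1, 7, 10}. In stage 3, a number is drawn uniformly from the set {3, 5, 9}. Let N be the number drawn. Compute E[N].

61/9

E[N | stage 1] = (2+11+13)/3 = 26/3.
E[N | stage 2] = (1+7+10)/3 = 6.
E[N | stage 3] = (3+5+9)/3 = 17/3.
By the law of total expectation,
E[N] = (1/3)·(26/3) + (1/3)·(6) + (1/3)·(17/3) = 61/9.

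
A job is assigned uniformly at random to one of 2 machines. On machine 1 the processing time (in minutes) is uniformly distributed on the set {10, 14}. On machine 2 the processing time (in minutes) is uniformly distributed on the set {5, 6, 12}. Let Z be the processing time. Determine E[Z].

E[Z | machine 1] = (10+14)/2 = 12.
E[Z | machine 2] = (5+6+12)/3 = 23/3.
E[Z] = (1/2)·(12) + (1/2)·(23/3) = 59/6.

59/6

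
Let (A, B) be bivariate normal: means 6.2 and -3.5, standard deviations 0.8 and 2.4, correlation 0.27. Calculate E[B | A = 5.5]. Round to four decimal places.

-4.0670

For a bivariate normal, E[B | A=x] = μ_B + ρ·(σ_B/σ_A)·(x − μ_A).
E[B | A=5.5] = -3.5 + (0.27)·(2.4/0.8)·(5.5 − (6.2)) = -3.5 + (0.81)·(-0.7) = -4.0670.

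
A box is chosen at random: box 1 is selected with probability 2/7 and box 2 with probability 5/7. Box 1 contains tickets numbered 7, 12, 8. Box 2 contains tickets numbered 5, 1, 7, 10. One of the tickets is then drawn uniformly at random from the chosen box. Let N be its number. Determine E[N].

E[N | box 1] = (7+12+8)/3 = 9.
E[N | box 2] = (5+1+7+10)/4 = 23/4.
By the law of total expectation,
E[N] = (2/7)·(9) + (5/7)·(23/4) = 187/28.

187/28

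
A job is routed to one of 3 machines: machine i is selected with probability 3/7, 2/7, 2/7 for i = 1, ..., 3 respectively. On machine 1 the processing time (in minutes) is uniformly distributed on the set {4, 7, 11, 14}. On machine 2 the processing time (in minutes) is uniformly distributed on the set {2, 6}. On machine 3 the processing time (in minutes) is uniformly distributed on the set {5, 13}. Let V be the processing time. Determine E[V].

E[V | machine 1] = (4+7+11+14)/4 = 9.
E[V | machine 2] = (2+6)/2 = 4.
E[V | machine 3] = (5+13)/2 = 9.
By the law of total expectation,
E[V] = (3/7)·(9) + (2/7)·(4) + (2/7)·(9) = 53/7.

53/7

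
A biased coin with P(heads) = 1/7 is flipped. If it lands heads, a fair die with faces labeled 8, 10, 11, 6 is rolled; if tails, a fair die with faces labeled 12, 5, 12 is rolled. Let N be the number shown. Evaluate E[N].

267/28

E[N | heads] = (8+10+11+6)/4 = 35/4.
E[N | tails] = (12+5+12)/3 = 29/3.
By the law of total expectation,
E[N] = (1/7)·(35/4) + (6/7)·(29/3) = 267/28.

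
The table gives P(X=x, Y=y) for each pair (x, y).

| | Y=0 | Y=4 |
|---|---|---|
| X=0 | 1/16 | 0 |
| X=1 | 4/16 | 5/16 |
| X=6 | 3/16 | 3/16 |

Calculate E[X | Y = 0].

P(Y = 0) = 1/2.
Σ X·P over the event = 0·(1/16) + 1·(4/16) + 6·(3/16) = 11/8.
E[X | Y = 0] = (11/8) / (1/2) = 11/4.

11/4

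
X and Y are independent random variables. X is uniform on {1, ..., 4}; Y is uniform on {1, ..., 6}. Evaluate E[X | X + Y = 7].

Outcomes with X + Y = 7: (1,6), (2,5), (3,4), (4,3), each with probability 1/24.
E[X | X + Y = 7] = (1 + 2 + 3 + 4) / 4 = 5/2.

5/2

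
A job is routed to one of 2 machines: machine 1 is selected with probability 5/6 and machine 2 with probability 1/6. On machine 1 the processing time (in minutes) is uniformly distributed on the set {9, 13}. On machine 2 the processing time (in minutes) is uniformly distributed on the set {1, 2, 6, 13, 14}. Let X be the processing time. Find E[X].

311/30

E[X | machine 1] = (9+13)/2 = 11.
E[X | machine 2] = (1+2+6+13+14)/5 = 36/5.
E[X] = (5/6)·(11) + (1/6)·(36/5) = 311/30.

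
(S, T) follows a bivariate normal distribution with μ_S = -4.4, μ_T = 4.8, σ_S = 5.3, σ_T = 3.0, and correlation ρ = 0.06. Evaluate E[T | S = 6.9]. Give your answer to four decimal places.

5.1838

For a bivariate normal, E[T | S=x] = μ_T + ρ·(σ_T/σ_S)·(x − μ_S).
E[T | S=6.9] = 4.8 + (0.06)·(3.0/5.3)·(6.9 − (-4.4)) = 4.8 + (0.033962)·(11.3) = 5.1838.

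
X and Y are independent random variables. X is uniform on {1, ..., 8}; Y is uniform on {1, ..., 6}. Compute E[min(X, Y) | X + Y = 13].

11/2

Outcomes with X + Y = 13: (7,6), (8,5), each with probability 1/48.
E[min(X, Y) | X + Y = 13] = (6 + 5) / 2 = 11/2.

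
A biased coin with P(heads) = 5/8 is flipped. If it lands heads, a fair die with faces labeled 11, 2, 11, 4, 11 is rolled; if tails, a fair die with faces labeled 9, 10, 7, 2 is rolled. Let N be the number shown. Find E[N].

E[N | heads] = (11+2+11+4+11)/5 = 39/5.
E[N | tails] = (9+10+7+2)/4 = 7.
E[N] = (5/8)·(39/5) + (3/8)·(7) = 15/2.

15/2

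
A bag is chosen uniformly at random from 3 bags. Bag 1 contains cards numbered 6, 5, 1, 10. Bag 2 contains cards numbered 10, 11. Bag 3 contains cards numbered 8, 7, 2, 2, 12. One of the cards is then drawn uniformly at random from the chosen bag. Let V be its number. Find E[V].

E[V | bag 1] = (6+5+1+10)/4 = 11/2.
E[V | bag 2] = (10+11)/2 = 21/2.
E[V | bag 3] = (8+7+2+2+12)/5 = 31/5.
E[V] = (1/3)·(11/2) + (1/3)·(21/2) + (1/3)·(31/5) = 37/5.

37/5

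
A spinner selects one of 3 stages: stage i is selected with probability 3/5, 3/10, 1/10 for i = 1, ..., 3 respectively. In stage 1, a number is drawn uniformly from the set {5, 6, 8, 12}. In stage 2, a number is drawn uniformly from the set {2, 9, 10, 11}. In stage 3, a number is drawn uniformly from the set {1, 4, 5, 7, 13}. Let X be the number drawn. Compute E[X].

153/20

E[X | stage 1] = (5+6+8+12)/4 = 31/4.
E[X | stage 2] = (2+9+10+11)/4 = 8.
E[X | stage 3] = (1+4+5+7+13)/5 = 6.
By the law of total expectation,
E[X] = (3/5)·(31/4) + (3/10)·(8) + (1/10)·(6) = 153/20.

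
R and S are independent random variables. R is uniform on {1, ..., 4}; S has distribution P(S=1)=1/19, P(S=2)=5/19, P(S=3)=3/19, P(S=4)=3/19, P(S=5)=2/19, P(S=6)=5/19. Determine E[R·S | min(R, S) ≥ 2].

P(min(R, S) ≥ 2) = 27/38.
Summing RS·P(x,y) over outcomes with min(R, S) ≥ 2 gives 639/76.
E[R·S | min(R, S) ≥ 2] = (639/76) / (27/38) = 71/6.

71/6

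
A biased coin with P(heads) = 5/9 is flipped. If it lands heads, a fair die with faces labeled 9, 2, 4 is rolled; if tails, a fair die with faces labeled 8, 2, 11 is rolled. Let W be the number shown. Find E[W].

53/9

E[W | heads] = (9+2+4)/3 = 5.
E[W | tails] = (8+2+11)/3 = 7.
By the law of total expectation,
E[W] = (5/9)·(5) + (4/9)·(7) = 53/9.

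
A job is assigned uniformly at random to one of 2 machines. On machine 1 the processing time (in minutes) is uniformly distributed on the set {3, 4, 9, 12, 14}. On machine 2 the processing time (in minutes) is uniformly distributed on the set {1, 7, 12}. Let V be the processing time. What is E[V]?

E[V | machine 1] = (3+4+9+12+14)/5 = 42/5.
E[V | machine 2] = (1+7+12)/3 = 20/3.
E[V] = (1/2)·(42/5) + (1/2)·(20/3) = 113/15.

113/15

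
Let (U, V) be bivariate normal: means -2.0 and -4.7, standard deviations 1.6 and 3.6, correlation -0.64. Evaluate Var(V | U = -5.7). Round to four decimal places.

7.6516

The conditional variance in a bivariate normal is σ_V²(1 − ρ²), independent of x.
Var(V | U=-5.7) = (3.6)²·(1 − (-0.64)²) = 12.96·0.5904 = 7.6516.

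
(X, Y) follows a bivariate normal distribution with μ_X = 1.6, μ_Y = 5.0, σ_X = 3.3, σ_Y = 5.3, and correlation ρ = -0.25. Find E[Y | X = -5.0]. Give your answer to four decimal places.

7.6500

The regression of Y on X has slope ρ·σ_Y/σ_X and passes through (μ_X, μ_Y).
E[Y | X=-5.0] = 5.0 + (-0.25)·(5.3/3.3)·(-5.0 − (1.6)) = 5.0 + (-0.40152)·(-6.6) = 7.6500.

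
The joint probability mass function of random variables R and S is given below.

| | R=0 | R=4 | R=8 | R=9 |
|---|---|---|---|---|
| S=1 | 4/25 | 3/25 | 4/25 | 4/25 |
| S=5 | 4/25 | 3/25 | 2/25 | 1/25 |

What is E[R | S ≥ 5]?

37/10

P(S ≥ 5) = 2/5.
Σ R·P over the event = 0·(4/25) + 4·(3/25) + 8·(2/25) + 9·(1/25) = 37/25.
E[R | S ≥ 5] = (37/25) / (2/5) = 37/10.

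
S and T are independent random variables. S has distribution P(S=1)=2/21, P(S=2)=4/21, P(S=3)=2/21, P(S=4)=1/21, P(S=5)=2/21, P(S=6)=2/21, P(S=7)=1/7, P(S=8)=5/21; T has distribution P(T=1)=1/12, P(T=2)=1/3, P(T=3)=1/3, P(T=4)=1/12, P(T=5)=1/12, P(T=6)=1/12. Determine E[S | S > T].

P(S > T) = 23/36.
Summing S·P(x,y) over outcomes with S > T gives 173/42.
E[S | S > T] = (173/42) / (23/36) = 1038/161.

1038/161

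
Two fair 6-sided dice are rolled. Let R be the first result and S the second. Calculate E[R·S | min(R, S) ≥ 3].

P(min(R, S) ≥ 3) = 4/9.
Summing RS·P(x,y) over outcomes with min(R, S) ≥ 3 gives 9.
E[R·S | min(R, S) ≥ 3] = (9) / (4/9) = 81/4.

81/4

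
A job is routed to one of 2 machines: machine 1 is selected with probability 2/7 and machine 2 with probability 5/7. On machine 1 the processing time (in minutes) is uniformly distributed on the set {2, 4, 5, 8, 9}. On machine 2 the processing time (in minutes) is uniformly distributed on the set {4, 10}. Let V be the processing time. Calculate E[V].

33/5

E[V | machine 1] = (2+4+5+8+9)/5 = 28/5.
E[V | machine 2] = (4+10)/2 = 7.
E[V] = (2/7)·(28/5) + (5/7)·(7) = 33/5.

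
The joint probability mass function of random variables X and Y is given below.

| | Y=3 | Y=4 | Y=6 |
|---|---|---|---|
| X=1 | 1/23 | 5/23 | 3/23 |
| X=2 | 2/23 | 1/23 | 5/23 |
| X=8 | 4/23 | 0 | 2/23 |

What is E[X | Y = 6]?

29/10

P(Y = 6) = 10/23.
Σ X·P over the event = 1·(3/23) + 2·(5/23) + 8·(2/23) = 29/23.
E[X | Y = 6] = (29/23) / (10/23) = 29/10.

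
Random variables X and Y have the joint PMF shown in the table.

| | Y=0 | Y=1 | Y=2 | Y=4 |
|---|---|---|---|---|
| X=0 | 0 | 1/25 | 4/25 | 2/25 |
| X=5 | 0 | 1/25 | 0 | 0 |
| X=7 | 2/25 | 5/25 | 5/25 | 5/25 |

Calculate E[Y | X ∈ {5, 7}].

P(X ∈ {5, 7}) = 18/25.
Σ Y·P over the event = 1·(1/25) + 0·(2/25) + 1·(5/25) + 2·(5/25) + 4·(5/25) = 36/25.
E[Y | X ∈ {5, 7}] = (36/25) / (18/25) = 2.

2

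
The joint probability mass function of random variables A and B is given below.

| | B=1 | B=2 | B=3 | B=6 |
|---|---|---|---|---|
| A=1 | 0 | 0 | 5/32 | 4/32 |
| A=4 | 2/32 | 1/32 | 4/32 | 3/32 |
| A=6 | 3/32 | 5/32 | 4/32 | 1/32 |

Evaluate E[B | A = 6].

31/13

P(A = 6) = 13/32.
Σ B·P over the event = 1·(3/32) + 2·(5/32) + 3·(4/32) + 6·(1/32) = 31/32.
E[B | A = 6] = (31/32) / (13/32) = 31/13.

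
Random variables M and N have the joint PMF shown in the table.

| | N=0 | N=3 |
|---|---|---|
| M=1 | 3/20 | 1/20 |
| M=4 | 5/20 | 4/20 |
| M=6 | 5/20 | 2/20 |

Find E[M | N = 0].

P(N = 0) = 13/20.
Σ M·P over the event = 1·(3/20) + 4·(5/20) + 6·(5/20) = 53/20.
E[M | N = 0] = (53/20) / (13/20) = 53/13.

53/13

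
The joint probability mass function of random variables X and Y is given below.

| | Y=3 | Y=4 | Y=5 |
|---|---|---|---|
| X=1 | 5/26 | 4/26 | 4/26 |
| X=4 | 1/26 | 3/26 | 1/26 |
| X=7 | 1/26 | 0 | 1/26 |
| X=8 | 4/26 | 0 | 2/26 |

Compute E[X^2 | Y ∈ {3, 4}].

21

P(Y ∈ {3, 4}) = 9/13.
Σ X^2·P over the event = 1·(5/26) + 1·(4/26) + 16·(1/26) + 16·(3/26) + 49·(1/26) + 64·(4/26) = 189/13.
E[X^2 | Y ∈ {3, 4}] = (189/13) / (9/13) = 21.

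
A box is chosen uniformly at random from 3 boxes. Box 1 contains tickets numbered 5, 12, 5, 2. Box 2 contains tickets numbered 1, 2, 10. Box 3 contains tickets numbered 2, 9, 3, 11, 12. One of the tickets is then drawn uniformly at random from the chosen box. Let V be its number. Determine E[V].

266/45

E[V | box 1] = (5+12+5+2)/4 = 6.
E[V | box 2] = (1+2+10)/3 = 13/3.
E[V | box 3] = (2+9+3+11+12)/5 = 37/5.
By the law of total expectation,
E[V] = (1/3)·(6) + (1/3)·(13/3) + (1/3)·(37/5) = 266/45.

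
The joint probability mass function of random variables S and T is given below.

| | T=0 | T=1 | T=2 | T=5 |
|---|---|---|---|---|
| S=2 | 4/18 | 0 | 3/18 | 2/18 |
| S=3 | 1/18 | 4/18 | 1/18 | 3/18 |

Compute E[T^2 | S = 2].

62/9

P(S = 2) = 1/2.
Σ T^2·P over the event = 0·(4/18) + 4·(3/18) + 25·(2/18) = 31/9.
E[T^2 | S = 2] = (31/9) / (1/2) = 62/9.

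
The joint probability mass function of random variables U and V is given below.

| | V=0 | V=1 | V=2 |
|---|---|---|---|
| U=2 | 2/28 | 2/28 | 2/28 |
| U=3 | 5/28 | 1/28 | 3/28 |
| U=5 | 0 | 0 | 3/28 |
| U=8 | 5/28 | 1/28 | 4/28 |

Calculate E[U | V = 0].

59/12

P(V = 0) = 3/7.
Summing U·P(U=x,V=y) over the conditioning event gives 59/28.
E[U | V = 0] = (59/28) / (3/7) = 59/12.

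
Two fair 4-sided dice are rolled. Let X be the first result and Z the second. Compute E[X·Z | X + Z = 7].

12

Outcomes with X + Z = 7: (3,4), (4,3), each with probability 1/16.
E[X·Z | X + Z = 7] = (12 + 12) / 2 = 12.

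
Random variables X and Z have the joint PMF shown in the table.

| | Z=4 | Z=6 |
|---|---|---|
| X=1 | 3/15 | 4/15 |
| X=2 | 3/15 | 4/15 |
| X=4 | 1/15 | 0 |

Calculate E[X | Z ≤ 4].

13/7

P(Z ≤ 4) = 7/15.
Σ X·P over the event = 1·(3/15) + 2·(3/15) + 4·(1/15) = 13/15.
E[X | Z ≤ 4] = (13/15) / (7/15) = 13/7.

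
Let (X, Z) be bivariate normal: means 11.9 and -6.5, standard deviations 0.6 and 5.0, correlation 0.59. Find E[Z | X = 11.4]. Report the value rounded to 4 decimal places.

-8.9583

The regression of Z on X has slope ρ·σ_Z/σ_X and passes through (μ_X, μ_Z).
E[Z | X=11.4] = -6.5 + (0.59)·(5.0/0.6)·(11.4 − (11.9)) = -6.5 + (4.91667)·(-0.5) = -8.9583.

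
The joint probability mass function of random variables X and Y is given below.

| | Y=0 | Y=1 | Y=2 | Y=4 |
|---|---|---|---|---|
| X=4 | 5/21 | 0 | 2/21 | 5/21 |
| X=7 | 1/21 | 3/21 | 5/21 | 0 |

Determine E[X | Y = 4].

P(Y = 4) = 5/21.
Σ X·P over the event = 4·(5/21) = 20/21.
E[X | Y = 4] = (20/21) / (5/21) = 4.

4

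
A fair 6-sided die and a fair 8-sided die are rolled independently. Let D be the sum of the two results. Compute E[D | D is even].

P(D is even) = 1/2.
Σ over the event: 2·1/48 + 4·1/16 + 6·5/48 + 8·1/8 + 10·5/48 + 12·1/16 + 14·1/48 = 4.
E[D | D is even] = (4) / (1/2) = 8.

8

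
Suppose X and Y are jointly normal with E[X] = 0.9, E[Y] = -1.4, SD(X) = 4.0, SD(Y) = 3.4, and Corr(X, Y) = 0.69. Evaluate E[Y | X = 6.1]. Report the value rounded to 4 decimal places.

1.6498

E[Y | X=x] = μ_Y + ρ(σ_Y/σ_X)(x − μ_X) for jointly normal variables.
E[Y | X=6.1] = -1.4 + (0.69)·(3.4/4.0)·(6.1 − (0.9)) = -1.4 + (0.5865)·(5.2) = 1.6498.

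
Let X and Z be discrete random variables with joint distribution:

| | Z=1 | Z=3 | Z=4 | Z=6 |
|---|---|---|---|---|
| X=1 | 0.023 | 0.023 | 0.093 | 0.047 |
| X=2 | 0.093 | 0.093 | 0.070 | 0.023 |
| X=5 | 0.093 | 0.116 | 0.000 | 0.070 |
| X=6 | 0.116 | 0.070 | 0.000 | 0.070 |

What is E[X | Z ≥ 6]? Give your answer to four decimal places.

P(Z ≥ 6) = 0.210.
Summing X·P(X=x,Z=y) over the conditioning event gives 0.863.
E[X | Z ≥ 6] = (0.863) / (0.210) = 4.1095.

4.1095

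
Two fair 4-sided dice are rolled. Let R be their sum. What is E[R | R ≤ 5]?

4

P(R ≤ 5) = 5/8.
Σ over the event: 2·1/16 + 3·1/8 + 4·3/16 + 5·1/4 = 5/2.
E[R | R ≤ 5] = (5/2) / (5/8) = 4.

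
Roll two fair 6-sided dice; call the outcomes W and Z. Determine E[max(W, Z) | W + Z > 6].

113/21

P(W + Z > 6) = 7/12.
Summing max(W,Z)·P(x,y) over outcomes with W + Z > 6 gives 113/36.
E[max(W, Z) | W + Z > 6] = (113/36) / (7/12) = 113/21.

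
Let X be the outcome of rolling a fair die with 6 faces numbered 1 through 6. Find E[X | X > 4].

Given X > 4, X is equally likely to be any of {5, 6}.
E[X | X > 4] = (5 + 6) / 2 = 11/2.

11/2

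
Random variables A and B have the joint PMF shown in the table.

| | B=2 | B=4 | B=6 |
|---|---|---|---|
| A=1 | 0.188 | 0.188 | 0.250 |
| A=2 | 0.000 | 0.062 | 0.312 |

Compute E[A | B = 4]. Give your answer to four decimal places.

P(B = 4) = 0.250.
Summing A·P(A=x,B=y) over the conditioning event gives 0.312.
E[A | B = 4] = (0.312) / (0.250) = 1.2480.

1.2480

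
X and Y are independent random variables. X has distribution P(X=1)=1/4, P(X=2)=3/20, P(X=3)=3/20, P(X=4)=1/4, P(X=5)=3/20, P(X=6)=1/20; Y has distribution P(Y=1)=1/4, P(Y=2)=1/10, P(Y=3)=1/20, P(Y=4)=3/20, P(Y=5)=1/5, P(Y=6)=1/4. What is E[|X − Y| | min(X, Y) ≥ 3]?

49/39

P(min(X, Y) ≥ 3) = 39/100.
Summing |X−Y|·P(x,y) over outcomes with min(X, Y) ≥ 3 gives 49/100.
E[|X − Y| | min(X, Y) ≥ 3] = (49/100) / (39/100) = 49/39.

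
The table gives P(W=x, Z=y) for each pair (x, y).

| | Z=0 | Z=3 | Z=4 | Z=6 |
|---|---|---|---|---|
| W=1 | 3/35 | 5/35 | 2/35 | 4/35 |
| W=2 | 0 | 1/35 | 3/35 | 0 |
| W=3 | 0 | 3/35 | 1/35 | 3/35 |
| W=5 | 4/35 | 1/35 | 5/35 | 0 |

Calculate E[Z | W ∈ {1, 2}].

P(W ∈ {1, 2}) = 18/35.
Summing Z·P(W=x,Z=y) over the conditioning event gives 62/35.
E[Z | W ∈ {1, 2}] = (62/35) / (18/35) = 31/9.

31/9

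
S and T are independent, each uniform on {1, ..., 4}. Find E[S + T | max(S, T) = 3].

Outcomes with max(S, T) = 3: (1,3), (2,3), (3,1), (3,2), (3,3), each with probability 1/16.
E[S + T | max(S, T) = 3] = (4 + 5 + 4 + 5 + 6) / 5 = 24/5.

24/5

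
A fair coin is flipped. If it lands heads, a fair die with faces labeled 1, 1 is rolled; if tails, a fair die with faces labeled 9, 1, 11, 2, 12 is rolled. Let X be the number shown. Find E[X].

E[X | heads] = (1+1)/2 = 1.
E[X | tails] = (9+1+11+2+12)/5 = 7.
E[X] = (1/2)·(1) + (1/2)·(7) = 4.

4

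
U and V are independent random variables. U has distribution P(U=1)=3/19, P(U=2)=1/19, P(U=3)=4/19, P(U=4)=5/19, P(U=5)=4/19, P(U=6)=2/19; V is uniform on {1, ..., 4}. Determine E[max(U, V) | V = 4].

84/19

P(V = 4) = 1/4.
Summing max(U,V)·P(x,y) over outcomes with V = 4 gives 21/19.
E[max(U, V) | V = 4] = (21/19) / (1/4) = 84/19.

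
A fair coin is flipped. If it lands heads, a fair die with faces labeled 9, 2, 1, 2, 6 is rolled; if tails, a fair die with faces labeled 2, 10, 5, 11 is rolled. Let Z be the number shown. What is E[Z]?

11/2

E[Z | heads] = (9+2+1+2+6)/5 = 4.
E[Z | tails] = (2+10+5+11)/4 = 7.
By the law of total expectation,
E[Z] = (1/2)·(4) + (1/2)·(7) = 11/2.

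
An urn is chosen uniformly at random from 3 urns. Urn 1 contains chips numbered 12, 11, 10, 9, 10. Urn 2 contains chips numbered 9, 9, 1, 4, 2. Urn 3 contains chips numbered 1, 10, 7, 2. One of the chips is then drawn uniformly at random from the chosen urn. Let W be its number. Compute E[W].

E[W | urn 1] = (12+11+10+9+10)/5 = 52/5.
E[W | urn 2] = (9+9+1+4+2)/5 = 5.
E[W | urn 3] = (1+10+7+2)/4 = 5.
By the law of total expectation,
E[W] = (1/3)·(52/5) + (1/3)·(5) + (1/3)·(5) = 34/5.

34/5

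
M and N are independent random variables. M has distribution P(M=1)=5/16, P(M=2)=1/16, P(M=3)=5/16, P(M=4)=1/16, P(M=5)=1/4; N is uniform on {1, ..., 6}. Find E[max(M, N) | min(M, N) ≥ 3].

193/40

P(min(M, N) ≥ 3) = 5/12.
Summing max(M,N)·P(x,y) over outcomes with min(M, N) ≥ 3 gives 193/96.
E[max(M, N) | min(M, N) ≥ 3] = (193/96) / (5/12) = 193/40.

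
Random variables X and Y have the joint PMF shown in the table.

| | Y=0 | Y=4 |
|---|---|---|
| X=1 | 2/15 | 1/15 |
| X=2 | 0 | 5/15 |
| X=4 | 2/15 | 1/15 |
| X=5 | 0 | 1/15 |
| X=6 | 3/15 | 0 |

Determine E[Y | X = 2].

4

P(X = 2) = 1/3.
Σ Y·P over the event = 4·(5/15) = 4/3.
E[Y | X = 2] = (4/3) / (1/3) = 4.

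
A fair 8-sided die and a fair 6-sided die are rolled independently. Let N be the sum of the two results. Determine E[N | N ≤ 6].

14/3

P(N ≤ 6) = 5/16.
Σ over the event: 2·1/48 + 3·1/24 + 4·1/16 + 5·1/12 + 6·5/48 = 35/24.
E[N | N ≤ 6] = (35/24) / (5/16) = 14/3.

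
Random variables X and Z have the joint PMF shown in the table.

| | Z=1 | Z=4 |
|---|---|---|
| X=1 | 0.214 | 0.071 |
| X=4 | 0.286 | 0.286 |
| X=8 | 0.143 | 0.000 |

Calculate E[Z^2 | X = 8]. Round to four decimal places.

P(X = 8) = 0.143.
Σ Z^2·P over the event = 1·(0.143) = 0.143.
E[Z^2 | X = 8] = (0.143) / (0.143) = 1.0000.

1.0000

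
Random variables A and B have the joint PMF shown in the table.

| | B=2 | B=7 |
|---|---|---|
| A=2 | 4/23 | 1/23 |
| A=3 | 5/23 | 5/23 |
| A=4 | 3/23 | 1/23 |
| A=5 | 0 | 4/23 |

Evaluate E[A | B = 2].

P(B = 2) = 12/23.
Σ A·P over the event = 2·(4/23) + 3·(5/23) + 4·(3/23) = 35/23.
E[A | B = 2] = (35/23) / (12/23) = 35/12.

35/12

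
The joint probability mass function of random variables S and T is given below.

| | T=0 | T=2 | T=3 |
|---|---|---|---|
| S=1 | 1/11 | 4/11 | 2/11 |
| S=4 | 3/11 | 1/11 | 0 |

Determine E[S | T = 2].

8/5

P(T = 2) = 5/11.
Σ S·P over the event = 1·(4/11) + 4·(1/11) = 8/11.
E[S | T = 2] = (8/11) / (5/11) = 8/5.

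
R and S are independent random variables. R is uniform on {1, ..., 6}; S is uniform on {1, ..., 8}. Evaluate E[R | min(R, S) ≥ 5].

Outcomes with min(R, S) ≥ 5: (5,5), (5,6), (5,7), (5,8), (6,5), (6,6), (6,7), (6,8), each with probability 1/48.
E[R | min(R, S) ≥ 5] = (5 + 5 + 5 + 5 + 6 + 6 + 6 + 6) / 8 = 11/2.

11/2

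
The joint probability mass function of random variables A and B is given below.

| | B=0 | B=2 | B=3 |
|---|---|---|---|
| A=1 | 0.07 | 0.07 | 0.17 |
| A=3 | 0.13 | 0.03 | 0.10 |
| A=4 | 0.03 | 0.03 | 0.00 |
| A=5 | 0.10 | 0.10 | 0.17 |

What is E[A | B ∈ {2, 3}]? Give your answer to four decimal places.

P(B ∈ {2, 3}) = 0.67.
Summing A·P(A=x,B=y) over the conditioning event gives 2.10.
E[A | B ∈ {2, 3}] = (2.10) / (0.67) = 3.1343.

3.1343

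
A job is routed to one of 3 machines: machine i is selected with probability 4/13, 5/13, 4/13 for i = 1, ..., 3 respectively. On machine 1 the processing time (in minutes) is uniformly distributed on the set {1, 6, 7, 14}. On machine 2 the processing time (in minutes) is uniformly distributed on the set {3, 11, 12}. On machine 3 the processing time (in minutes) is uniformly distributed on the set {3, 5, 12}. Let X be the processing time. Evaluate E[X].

E[X | machine 1] = (1+6+7+14)/4 = 7.
E[X | machine 2] = (3+11+12)/3 = 26/3.
E[X | machine 3] = (3+5+12)/3 = 20/3.
E[X] = (4/13)·(7) + (5/13)·(26/3) + (4/13)·(20/3) = 98/13.

98/13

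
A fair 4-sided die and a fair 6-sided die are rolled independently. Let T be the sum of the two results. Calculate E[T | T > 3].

P(T > 3) = 7/8.
Σ over the event: 4·1/8 + 5·1/6 + 6·1/6 + 7·1/6 + 8·1/8 + 9·1/12 + 10·1/24 = 17/3.
E[T | T > 3] = (17/3) / (7/8) = 136/21.

136/21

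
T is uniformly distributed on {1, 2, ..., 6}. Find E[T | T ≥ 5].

11/2

Given T ≥ 5, T is equally likely to be any of {5, 6}.
E[T | T ≥ 5] = (5 + 6) / 2 = 11/2.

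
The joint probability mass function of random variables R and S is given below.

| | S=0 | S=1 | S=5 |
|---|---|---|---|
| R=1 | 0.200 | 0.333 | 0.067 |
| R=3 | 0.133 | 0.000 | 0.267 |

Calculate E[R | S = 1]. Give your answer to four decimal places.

P(S = 1) = 0.333.
Summing R·P(R=x,S=y) over the conditioning event gives 0.333.
E[R | S = 1] = (0.333) / (0.333) = 1.0000.

1.0000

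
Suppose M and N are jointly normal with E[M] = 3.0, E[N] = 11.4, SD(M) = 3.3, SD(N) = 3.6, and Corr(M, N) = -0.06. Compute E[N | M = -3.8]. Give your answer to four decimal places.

11.8451

E[N | M=x] = μ_N + ρ(σ_N/σ_M)(x − μ_M) for jointly normal variables.
E[N | M=-3.8] = 11.4 + (-0.06)·(3.6/3.3)·(-3.8 − (3.0)) = 11.4 + (-0.065455)·(-6.8) = 11.8451.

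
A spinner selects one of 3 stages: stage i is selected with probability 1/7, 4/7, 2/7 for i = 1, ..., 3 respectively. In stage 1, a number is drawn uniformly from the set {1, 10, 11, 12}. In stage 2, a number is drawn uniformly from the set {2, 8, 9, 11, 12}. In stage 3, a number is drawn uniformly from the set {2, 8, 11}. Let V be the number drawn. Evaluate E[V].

561/70

E[V | stage 1] = (1+10+11+12)/4 = 17/2.
E[V | stage 2] = (2+8+9+11+12)/5 = 42/5.
E[V | stage 3] = (2+8+11)/3 = 7.
E[V] = (1/7)·(17/2) + (4/7)·(42/5) + (2/7)·(7) = 561/70.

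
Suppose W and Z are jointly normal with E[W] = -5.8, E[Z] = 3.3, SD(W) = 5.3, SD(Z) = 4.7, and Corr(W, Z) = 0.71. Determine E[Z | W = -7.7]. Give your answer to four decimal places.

The regression of Z on W has slope ρ·σ_Z/σ_W and passes through (μ_W, μ_Z).
E[Z | W=-7.7] = 3.3 + (0.71)·(4.7/5.3)·(-7.7 − (-5.8)) = 3.3 + (0.62962)·(-1.9) = 2.1037.

2.1037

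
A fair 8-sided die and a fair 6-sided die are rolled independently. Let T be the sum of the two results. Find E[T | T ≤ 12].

344/45

P(T ≤ 12) = 15/16.
E[T | T ≤ 12] = (43/6) / (15/16) = 344/45.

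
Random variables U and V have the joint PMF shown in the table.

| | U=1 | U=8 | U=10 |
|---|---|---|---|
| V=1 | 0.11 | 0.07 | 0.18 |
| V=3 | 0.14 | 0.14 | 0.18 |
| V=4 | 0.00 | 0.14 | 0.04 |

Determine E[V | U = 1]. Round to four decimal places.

P(U = 1) = 0.25.
Σ V·P over the event = 1·(0.11) + 3·(0.14) = 0.53.
E[V | U = 1] = (0.53) / (0.25) = 2.1200.

2.1200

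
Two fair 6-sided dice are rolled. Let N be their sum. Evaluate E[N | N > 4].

116/15

P(N > 4) = 5/6.
Σ over the event: 5·1/9 + 6·5/36 + 7·1/6 + 8·5/36 + 9·1/9 + 10·1/12 + 11·1/18 + 12·1/36 = 58/9.
E[N | N > 4] = (58/9) / (5/6) = 116/15.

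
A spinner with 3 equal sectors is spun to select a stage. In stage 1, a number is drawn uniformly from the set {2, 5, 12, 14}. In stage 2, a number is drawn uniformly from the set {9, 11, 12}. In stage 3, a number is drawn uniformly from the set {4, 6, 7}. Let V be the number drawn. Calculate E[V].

E[V | stage 1] = (2+5+12+14)/4 = 33/4.
E[V | stage 2] = (9+11+12)/3 = 32/3.
E[V | stage 3] = (4+6+7)/3 = 17/3.
E[V] = (1/3)·(33/4) + (1/3)·(32/3) + (1/3)·(17/3) = 295/36.

295/36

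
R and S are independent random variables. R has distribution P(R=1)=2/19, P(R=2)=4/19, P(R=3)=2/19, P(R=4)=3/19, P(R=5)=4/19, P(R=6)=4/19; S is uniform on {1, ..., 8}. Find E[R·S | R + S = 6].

104/15

P(R + S = 6) = 15/152.
Summing RS·P(x,y) over outcomes with R + S = 6 gives 13/19.
E[R·S | R + S = 6] = (13/19) / (15/152) = 104/15.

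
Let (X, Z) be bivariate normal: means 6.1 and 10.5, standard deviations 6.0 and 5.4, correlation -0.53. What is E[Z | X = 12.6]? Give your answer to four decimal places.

The regression of Z on X has slope ρ·σ_Z/σ_X and passes through (μ_X, μ_Z).
E[Z | X=12.6] = 10.5 + (-0.53)·(5.4/6.0)·(12.6 − (6.1)) = 10.5 + (-0.477)·(6.5) = 7.3995.

7.3995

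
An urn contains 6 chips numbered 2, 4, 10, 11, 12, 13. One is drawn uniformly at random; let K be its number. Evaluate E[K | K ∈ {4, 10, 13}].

P(K ∈ {4, 10, 13}) = 1/2.
Σ over the event: 4·1/6 + 10·1/6 + 13·1/6 = 9/2.
E[K | K ∈ {4, 10, 13}] = (9/2) / (1/2) = 9.

9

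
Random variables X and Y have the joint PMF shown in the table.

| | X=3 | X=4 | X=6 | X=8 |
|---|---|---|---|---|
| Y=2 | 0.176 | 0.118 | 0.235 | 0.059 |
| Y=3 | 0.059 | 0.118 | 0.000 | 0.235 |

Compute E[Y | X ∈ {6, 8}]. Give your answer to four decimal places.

2.4442

P(X ∈ {6, 8}) = 0.529.
Σ Y·P over the event = 2·(0.235) + 2·(0.059) + 3·(0.235) = 1.293.
E[Y | X ∈ {6, 8}] = (1.293) / (0.529) = 2.4442.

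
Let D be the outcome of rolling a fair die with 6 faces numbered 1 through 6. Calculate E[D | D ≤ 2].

Given D ≤ 2, D is equally likely to be any of {1, 2}.
E[D | D ≤ 2] = (1 + 2) / 2 = 3/2.

3/2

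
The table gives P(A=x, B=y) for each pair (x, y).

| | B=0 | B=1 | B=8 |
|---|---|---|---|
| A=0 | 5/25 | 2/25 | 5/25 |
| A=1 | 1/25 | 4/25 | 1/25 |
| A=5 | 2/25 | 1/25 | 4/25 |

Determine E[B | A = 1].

P(A = 1) = 6/25.
Σ B·P over the event = 0·(1/25) + 1·(4/25) + 8·(1/25) = 12/25.
E[B | A = 1] = (12/25) / (6/25) = 2.

2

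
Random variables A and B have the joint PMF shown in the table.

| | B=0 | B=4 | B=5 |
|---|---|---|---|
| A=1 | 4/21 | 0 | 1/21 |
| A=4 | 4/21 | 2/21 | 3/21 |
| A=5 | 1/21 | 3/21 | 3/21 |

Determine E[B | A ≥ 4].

P(A ≥ 4) = 16/21.
Σ B·P over the event = 0·(4/21) + 4·(2/21) + 5·(3/21) + 0·(1/21) + 4·(3/21) + 5·(3/21) = 50/21.
E[B | A ≥ 4] = (50/21) / (16/21) = 25/8.

25/8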